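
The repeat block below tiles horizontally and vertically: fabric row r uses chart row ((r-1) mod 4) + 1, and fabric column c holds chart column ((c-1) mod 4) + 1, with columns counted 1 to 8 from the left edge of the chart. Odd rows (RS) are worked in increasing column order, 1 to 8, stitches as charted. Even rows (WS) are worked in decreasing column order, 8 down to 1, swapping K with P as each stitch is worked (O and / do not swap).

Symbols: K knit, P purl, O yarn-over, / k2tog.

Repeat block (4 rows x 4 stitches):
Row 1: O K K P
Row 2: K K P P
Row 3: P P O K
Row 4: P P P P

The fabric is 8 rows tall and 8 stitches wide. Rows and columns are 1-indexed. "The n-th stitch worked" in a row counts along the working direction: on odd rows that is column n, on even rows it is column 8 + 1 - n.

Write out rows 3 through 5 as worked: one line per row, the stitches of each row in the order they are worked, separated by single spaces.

Result:
P P O K P P O K
K K K K K K K K
O K K P O K K P

Derivation:
Row 3: chart row 3, RS - tile across columns 1-8 and work as-is.
Row 4: chart row 4, WS - tiled (columns 1-8): P P P P P P P P; work from column 8 back to 1 with K<->P swapped.
Row 5: chart row 1, RS - tile across columns 1-8 and work as-is.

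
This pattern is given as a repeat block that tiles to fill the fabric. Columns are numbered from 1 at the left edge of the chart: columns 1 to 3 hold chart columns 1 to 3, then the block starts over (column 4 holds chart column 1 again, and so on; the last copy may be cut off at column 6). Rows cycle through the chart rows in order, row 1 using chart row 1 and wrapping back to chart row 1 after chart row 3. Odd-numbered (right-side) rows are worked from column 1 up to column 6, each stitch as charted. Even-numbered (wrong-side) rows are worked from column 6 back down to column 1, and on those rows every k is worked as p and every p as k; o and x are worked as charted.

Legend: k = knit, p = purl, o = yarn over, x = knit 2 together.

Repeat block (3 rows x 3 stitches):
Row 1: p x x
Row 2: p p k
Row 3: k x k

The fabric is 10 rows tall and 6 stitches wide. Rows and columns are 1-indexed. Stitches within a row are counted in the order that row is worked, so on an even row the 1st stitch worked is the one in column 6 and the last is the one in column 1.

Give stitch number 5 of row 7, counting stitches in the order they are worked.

Row 7: (7-1) mod 3 = 0, so use chart row 1. Odd row -> RS.
Chart row 1 tiled across columns 1-6: p x x p x x
Right side: take the tiled row as-is (worked left to right from column 1).
Stitch 5 in working order -> x

== STITCH ==
x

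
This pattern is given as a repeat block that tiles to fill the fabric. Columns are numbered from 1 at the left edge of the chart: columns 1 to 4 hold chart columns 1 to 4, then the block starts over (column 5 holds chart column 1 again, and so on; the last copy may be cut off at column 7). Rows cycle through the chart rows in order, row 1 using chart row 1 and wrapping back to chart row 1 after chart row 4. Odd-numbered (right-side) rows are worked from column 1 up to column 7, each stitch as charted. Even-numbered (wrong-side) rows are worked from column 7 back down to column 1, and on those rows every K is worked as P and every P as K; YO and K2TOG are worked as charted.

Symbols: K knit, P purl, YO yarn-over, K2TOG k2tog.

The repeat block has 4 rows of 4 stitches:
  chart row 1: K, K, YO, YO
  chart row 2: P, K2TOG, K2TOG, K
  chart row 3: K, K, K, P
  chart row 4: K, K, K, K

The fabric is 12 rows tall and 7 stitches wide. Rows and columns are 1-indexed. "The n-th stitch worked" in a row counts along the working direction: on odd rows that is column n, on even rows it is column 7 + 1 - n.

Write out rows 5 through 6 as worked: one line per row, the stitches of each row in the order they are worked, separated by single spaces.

Rows as worked:
K K YO YO K K YO
K2TOG K2TOG K P K2TOG K2TOG K

Derivation:
Row 5: chart row 1, RS - tile across columns 1-7 and work as-is.
Row 6: chart row 2, WS - tiled (columns 1-7): P K2TOG K2TOG K P K2TOG K2TOG; work from column 7 back to 1 with K<->P swapped.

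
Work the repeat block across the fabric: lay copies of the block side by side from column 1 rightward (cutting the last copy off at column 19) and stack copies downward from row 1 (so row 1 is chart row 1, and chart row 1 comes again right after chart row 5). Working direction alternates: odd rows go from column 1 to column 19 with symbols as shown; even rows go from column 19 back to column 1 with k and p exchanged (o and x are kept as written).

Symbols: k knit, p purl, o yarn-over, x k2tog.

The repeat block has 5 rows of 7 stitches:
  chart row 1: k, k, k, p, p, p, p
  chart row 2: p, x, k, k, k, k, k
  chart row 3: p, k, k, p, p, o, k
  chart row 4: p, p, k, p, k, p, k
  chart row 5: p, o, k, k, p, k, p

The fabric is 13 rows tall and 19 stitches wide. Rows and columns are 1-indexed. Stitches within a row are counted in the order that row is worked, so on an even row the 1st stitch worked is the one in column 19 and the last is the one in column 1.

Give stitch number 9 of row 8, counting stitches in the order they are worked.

Row 8: (8-1) mod 5 = 2, so use chart row 3. Even row -> WS.
Chart row 3 tiled across columns 1-19: p k k p p o k p k k p p o k p k k p p
WS: work from column 19 back to column 1 (reverse the tiled row), swapping k<->p (o and x unchanged).
Row 8 as worked: k k p p k p o k k p p k p o k k p p k
Stitch 9 in working order -> k

Stitch:
k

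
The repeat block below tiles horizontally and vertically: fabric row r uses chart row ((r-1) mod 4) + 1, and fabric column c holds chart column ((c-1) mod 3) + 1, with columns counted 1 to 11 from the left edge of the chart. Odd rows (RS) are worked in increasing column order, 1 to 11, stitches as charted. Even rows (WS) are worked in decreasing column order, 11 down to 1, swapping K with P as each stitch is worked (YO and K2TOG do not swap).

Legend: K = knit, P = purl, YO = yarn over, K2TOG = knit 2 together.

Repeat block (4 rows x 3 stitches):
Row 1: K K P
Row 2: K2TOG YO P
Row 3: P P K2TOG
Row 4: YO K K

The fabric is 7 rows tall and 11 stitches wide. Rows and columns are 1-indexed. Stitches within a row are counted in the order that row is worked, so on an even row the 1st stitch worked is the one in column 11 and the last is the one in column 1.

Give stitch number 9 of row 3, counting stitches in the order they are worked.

Stitch:
K2TOG

Derivation:
Row 3: (3-1) mod 4 = 2, so use chart row 3. Odd row -> RS.
Chart row 3 tiled across columns 1-11: P P K2TOG P P K2TOG P P K2TOG P P
RS: work column 1 to column 11, symbols as charted — the tiled row is the row as worked.
Stitch 9 in working order -> K2TOG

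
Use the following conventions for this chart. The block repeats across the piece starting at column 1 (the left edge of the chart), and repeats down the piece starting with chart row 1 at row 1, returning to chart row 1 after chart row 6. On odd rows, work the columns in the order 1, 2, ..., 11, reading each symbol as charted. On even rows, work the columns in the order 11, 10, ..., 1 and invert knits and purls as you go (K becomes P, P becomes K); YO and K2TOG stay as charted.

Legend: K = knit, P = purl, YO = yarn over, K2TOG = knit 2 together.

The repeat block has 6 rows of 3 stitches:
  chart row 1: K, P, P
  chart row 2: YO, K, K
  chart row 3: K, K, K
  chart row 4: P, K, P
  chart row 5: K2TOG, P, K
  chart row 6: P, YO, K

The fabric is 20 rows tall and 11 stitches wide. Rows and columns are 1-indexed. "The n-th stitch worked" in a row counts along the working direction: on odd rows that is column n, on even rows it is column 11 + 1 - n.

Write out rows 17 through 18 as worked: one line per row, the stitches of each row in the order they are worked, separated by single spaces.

Result:
K2TOG P K K2TOG P K K2TOG P K K2TOG P
YO K P YO K P YO K P YO K

Derivation:
Row 17: chart row 5, RS - tile across columns 1-11 and work as-is.
Row 18: chart row 6, WS - tiled (columns 1-11): P YO K P YO K P YO K P YO; work from column 11 back to 1 with K<->P swapped.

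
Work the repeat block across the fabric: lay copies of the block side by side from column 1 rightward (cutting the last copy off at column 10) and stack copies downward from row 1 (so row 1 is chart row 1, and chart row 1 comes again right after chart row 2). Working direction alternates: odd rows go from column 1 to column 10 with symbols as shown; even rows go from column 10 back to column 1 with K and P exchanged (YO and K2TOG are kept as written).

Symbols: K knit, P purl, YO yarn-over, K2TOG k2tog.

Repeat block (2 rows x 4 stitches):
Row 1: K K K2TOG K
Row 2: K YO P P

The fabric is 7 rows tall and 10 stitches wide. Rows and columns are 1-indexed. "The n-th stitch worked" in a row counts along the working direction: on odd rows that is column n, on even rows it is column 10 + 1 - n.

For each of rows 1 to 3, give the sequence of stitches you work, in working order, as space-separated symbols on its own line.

Row 1: chart row 1, RS - tile across columns 1-10 and work as-is.
Row 2: chart row 2, WS - tiled (columns 1-10): K YO P P K YO P P K YO; work from column 10 back to 1 with K<->P swapped.
Row 3: chart row 1, RS - tile across columns 1-10 and work as-is.

Result:
K K K2TOG K K K K2TOG K K K
YO P K K YO P K K YO P
K K K2TOG K K K K2TOG K K K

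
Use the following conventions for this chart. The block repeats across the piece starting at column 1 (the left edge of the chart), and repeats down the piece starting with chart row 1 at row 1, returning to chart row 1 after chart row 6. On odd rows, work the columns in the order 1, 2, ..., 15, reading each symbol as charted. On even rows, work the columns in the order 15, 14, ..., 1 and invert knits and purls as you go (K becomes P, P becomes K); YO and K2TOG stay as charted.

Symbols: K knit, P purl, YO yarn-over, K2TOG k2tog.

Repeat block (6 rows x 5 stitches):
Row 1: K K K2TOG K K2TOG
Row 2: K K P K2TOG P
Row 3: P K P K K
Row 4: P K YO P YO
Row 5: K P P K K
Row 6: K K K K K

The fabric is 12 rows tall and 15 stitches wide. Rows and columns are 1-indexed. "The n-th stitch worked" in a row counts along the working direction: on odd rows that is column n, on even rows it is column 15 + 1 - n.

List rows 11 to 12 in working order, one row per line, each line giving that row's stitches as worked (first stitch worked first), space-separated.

== ROWS AS WORKED ==
K P P K K K P P K K K P P K K
P P P P P P P P P P P P P P P

Derivation:
Row 11: chart row 5, RS - tile across columns 1-15 and work as-is.
Row 12: chart row 6, WS - tiled (columns 1-15): K K K K K K K K K K K K K K K; work from column 15 back to 1 with K<->P swapped.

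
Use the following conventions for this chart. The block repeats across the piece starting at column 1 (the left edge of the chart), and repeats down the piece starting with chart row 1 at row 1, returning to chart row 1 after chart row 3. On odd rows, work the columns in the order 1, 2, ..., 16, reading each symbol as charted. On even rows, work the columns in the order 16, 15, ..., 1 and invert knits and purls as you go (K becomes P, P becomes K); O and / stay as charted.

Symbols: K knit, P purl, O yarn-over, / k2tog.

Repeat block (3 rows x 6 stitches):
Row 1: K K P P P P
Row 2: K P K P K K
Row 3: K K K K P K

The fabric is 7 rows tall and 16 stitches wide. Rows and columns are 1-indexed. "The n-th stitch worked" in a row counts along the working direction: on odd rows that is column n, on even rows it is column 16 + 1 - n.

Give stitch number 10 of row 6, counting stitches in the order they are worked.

For row 6: chart row = ((6-1) mod 3) + 1 = 3; this is a WS (even) row.
Chart row 3 tiled across columns 1-16: K K K K P K K K K K P K K K K K
WS: work from column 16 back to column 1 (reverse the tiled row), swapping K<->P (O and / unchanged).
Row 6 as worked: P P P P P K P P P P P K P P P P
Counting 10 along the worked row gives P.

== STITCH ==
P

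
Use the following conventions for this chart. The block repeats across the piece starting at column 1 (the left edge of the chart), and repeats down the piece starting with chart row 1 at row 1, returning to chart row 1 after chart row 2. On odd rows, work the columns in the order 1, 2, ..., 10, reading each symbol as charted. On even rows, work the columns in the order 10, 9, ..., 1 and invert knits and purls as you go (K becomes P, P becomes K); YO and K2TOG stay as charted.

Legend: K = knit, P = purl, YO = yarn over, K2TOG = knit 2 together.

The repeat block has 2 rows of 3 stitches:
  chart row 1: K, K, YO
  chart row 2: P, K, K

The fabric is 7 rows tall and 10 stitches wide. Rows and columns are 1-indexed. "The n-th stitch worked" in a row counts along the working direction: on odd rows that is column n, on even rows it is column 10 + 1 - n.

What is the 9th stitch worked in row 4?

== STITCH ==
P

Derivation:
Row 4: (4-1) mod 2 = 1, so use chart row 2. Even row -> WS.
Chart row 2 tiled across columns 1-10: P K K P K K P K K P
Wrong side: read the tiled row from column 10 down to 1 and exchange K with P (leave YO, K2TOG).
Row 4 as worked: K P P K P P K P P K
The 9th stitch worked is P.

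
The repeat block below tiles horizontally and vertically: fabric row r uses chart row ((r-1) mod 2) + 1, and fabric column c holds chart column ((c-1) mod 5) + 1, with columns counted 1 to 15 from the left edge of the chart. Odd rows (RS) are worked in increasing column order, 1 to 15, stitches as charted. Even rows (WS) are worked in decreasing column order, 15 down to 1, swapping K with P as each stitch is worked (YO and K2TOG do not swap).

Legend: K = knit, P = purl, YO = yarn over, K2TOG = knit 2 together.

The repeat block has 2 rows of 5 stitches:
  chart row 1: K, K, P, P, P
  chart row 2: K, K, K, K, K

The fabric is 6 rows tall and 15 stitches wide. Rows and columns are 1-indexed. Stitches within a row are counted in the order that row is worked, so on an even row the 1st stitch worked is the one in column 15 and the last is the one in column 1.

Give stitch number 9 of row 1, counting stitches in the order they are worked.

Result:
P

Derivation:
Row 1 uses chart row ((1-1) mod 2)+1 = 1. Row 1 is odd, so RS.
Chart row 1 tiled across columns 1-15: K K P P P K K P P P K K P P P
Right side: take the tiled row as-is (worked left to right from column 1).
Stitch 9 in working order -> P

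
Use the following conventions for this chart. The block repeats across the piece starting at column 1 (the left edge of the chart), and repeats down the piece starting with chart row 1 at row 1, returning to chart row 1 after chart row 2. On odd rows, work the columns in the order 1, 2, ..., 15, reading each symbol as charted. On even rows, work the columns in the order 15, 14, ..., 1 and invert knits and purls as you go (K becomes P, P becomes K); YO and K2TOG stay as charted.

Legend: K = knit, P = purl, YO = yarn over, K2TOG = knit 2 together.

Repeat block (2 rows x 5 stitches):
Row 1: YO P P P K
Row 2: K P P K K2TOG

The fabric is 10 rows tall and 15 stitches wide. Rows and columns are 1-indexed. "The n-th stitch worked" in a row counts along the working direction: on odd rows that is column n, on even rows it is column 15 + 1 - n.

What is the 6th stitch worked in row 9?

For row 9: chart row = ((9-1) mod 2) + 1 = 1; this is a RS (odd) row.
Chart row 1 tiled across columns 1-15: YO P P P K YO P P P K YO P P P K
RS: work column 1 to column 15, symbols as charted — the tiled row is the row as worked.
Counting 6 along the worked row gives YO.

== STITCH ==
YO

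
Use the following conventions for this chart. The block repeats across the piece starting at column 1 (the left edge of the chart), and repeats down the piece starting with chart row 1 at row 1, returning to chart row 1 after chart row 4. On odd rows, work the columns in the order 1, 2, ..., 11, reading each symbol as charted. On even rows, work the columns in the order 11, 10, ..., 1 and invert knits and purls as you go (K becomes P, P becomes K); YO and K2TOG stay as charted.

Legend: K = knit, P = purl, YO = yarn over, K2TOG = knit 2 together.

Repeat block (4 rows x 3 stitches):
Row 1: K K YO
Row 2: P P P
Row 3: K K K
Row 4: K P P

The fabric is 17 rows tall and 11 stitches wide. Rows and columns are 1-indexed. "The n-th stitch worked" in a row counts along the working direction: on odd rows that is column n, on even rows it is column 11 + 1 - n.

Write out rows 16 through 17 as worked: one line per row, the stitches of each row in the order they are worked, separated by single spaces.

Row 16: chart row 4, WS - tiled (columns 1-11): K P P K P P K P P K P; work from column 11 back to 1 with K<->P swapped.
Row 17: chart row 1, RS - tile across columns 1-11 and work as-is.

== ROWS AS WORKED ==
K P K K P K K P K K P
K K YO K K YO K K YO K K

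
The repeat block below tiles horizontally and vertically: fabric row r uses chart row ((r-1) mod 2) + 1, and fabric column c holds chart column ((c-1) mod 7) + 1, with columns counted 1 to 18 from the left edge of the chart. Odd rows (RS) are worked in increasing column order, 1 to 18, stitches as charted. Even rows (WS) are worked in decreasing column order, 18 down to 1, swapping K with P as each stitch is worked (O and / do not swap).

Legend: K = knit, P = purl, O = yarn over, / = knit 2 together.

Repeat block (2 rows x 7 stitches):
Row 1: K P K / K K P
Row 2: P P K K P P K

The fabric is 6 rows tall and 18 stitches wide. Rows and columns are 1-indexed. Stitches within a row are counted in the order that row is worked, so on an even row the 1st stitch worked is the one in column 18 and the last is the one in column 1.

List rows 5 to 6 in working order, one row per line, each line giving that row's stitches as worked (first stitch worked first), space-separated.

Row 5: chart row 1, RS - tile across columns 1-18 and work as-is.
Row 6: chart row 2, WS - tiled (columns 1-18): P P K K P P K P P K K P P K P P K K; work from column 18 back to 1 with K<->P swapped.

Result:
K P K / K K P K P K / K K P K P K /
P P K K P K K P P K K P K K P P K K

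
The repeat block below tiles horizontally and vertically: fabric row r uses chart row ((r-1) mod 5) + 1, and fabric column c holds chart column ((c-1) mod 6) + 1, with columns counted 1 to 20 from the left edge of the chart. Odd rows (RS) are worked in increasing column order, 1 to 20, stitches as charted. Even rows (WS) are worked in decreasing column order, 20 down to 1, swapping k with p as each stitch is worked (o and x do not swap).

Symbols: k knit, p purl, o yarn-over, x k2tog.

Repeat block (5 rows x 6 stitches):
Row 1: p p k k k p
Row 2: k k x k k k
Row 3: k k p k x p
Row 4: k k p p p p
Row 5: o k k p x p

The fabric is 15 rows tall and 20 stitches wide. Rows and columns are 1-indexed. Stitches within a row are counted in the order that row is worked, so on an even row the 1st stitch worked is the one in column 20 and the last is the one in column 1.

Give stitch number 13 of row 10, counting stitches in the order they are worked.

Stitch:
p

Derivation:
For row 10: chart row = ((10-1) mod 5) + 1 = 5; this is a WS (even) row.
Chart row 5 tiled across columns 1-20: o k k p x p o k k p x p o k k p x p o k
WS: work from column 20 back to column 1 (reverse the tiled row), swapping k<->p (o and x unchanged).
Row 10 as worked: p o k x k p p o k x k p p o k x k p p o
The 13th stitch worked is p.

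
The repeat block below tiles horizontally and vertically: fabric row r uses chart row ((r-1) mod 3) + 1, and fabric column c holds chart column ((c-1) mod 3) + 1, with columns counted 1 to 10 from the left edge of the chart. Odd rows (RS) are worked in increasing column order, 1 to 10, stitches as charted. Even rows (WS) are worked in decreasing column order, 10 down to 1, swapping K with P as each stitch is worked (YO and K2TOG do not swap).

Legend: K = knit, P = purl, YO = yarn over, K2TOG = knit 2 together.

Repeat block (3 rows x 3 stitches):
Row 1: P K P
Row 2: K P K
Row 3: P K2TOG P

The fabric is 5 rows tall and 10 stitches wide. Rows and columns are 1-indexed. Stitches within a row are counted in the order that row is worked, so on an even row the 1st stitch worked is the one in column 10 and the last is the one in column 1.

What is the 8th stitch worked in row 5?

== STITCH ==
P

Derivation:
Row 5: (5-1) mod 3 = 1, so use chart row 2. Odd row -> RS.
Chart row 2 tiled across columns 1-10: K P K K P K K P K K
RS row: no reversal, no swap; stitch n worked = column n.
Counting 8 along the worked row gives P.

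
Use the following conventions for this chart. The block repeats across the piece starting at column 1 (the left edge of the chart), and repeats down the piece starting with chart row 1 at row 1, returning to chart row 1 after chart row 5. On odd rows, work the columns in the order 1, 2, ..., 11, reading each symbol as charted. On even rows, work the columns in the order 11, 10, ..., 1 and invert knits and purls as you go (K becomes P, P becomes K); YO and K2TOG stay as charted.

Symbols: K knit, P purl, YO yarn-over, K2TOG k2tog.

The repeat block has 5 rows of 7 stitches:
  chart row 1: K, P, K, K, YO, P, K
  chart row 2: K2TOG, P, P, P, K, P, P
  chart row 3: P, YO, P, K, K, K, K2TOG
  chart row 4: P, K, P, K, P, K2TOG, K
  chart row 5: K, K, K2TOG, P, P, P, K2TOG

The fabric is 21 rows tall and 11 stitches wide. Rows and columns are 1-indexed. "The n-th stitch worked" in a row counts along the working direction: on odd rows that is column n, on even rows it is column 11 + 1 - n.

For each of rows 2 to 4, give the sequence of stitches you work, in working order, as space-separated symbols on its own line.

Result:
K K K K2TOG K K P K K K K2TOG
P YO P K K K K2TOG P YO P K
P K P K P K2TOG K P K P K

Derivation:
Row 2: chart row 2, WS - tiled (columns 1-11): K2TOG P P P K P P K2TOG P P P; work from column 11 back to 1 with K<->P swapped.
Row 3: chart row 3, RS - tile across columns 1-11 and work as-is.
Row 4: chart row 4, WS - tiled (columns 1-11): P K P K P K2TOG K P K P K; work from column 11 back to 1 with K<->P swapped.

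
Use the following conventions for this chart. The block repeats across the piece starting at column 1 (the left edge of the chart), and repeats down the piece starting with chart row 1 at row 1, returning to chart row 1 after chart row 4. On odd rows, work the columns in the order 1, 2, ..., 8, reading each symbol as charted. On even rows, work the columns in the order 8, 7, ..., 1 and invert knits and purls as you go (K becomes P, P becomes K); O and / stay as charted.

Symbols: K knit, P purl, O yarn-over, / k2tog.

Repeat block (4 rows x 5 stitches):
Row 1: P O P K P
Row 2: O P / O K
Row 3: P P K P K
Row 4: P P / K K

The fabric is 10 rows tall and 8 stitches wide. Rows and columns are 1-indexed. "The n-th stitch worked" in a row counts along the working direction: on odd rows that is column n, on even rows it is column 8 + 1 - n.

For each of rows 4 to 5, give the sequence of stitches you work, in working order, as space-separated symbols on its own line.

Row 4: chart row 4, WS - tiled (columns 1-8): P P / K K P P /; work from column 8 back to 1 with K<->P swapped.
Row 5: chart row 1, RS - tile across columns 1-8 and work as-is.

== ROWS AS WORKED ==
/ K K P P / K K
P O P K P P O P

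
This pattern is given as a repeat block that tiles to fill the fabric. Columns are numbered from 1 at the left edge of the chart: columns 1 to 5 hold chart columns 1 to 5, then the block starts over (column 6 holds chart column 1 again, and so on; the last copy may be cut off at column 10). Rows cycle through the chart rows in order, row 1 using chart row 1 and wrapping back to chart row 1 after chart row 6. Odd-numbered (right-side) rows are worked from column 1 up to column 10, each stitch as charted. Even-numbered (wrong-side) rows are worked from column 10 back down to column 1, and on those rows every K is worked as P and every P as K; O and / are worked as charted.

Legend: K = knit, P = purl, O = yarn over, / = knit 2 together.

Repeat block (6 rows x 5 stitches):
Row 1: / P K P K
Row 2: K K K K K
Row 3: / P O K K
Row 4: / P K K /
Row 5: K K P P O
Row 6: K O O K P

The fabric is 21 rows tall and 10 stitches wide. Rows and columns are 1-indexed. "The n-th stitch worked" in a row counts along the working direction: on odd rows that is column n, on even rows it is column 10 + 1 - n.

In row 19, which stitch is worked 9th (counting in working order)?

Row 19: (19-1) mod 6 = 0, so use chart row 1. Odd row -> RS.
Chart row 1 tiled across columns 1-10: / P K P K / P K P K
RS row: no reversal, no swap; stitch n worked = column n.
Stitch 9 in working order -> P

== STITCH ==
P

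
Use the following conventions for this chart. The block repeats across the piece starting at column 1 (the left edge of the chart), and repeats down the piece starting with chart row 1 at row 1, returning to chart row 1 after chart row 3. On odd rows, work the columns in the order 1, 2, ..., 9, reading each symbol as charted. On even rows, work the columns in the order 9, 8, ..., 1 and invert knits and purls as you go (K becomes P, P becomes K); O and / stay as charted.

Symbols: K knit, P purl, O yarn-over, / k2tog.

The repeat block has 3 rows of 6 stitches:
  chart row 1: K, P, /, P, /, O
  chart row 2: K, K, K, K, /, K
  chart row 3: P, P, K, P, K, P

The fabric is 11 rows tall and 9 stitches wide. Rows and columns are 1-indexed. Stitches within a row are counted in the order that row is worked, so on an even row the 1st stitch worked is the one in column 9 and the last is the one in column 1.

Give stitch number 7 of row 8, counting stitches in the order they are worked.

Row 8 uses chart row ((8-1) mod 3)+1 = 2. Row 8 is even, so WS.
Chart row 2 tiled across columns 1-9: K K K K / K K K K
WS: work from column 9 back to column 1 (reverse the tiled row), swapping K<->P (O and / unchanged).
Row 8 as worked: P P P P / P P P P
The 7th stitch worked is P.

Result:
P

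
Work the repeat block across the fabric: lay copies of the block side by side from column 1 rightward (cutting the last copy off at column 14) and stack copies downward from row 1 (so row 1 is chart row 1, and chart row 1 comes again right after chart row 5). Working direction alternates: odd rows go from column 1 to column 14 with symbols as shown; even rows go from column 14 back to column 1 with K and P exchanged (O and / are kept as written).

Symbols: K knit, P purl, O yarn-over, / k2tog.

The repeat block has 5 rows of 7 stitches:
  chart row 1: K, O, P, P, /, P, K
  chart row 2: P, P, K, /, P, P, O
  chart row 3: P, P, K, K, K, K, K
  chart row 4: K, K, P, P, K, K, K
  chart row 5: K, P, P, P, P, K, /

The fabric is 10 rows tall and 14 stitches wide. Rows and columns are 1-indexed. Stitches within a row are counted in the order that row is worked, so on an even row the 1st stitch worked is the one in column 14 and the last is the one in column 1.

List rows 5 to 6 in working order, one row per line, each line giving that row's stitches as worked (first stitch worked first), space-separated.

Row 5: chart row 5, RS - tile across columns 1-14 and work as-is.
Row 6: chart row 1, WS - tiled (columns 1-14): K O P P / P K K O P P / P K; work from column 14 back to 1 with K<->P swapped.

Rows as worked:
K P P P P K / K P P P P K /
P K / K K O P P K / K K O P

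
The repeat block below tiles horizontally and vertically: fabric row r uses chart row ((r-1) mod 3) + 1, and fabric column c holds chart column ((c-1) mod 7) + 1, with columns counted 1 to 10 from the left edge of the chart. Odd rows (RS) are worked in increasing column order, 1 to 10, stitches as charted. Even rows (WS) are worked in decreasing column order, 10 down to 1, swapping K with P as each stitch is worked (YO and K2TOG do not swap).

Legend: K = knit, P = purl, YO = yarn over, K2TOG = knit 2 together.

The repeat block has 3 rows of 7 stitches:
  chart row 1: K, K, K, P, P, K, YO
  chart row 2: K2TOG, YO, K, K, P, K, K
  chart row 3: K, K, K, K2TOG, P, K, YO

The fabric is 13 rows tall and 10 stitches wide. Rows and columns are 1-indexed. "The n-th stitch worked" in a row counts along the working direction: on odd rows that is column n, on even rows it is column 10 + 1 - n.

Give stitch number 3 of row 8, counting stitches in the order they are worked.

Row 8 uses chart row ((8-1) mod 3)+1 = 2. Row 8 is even, so WS.
Chart row 2 tiled across columns 1-10: K2TOG YO K K P K K K2TOG YO K
Wrong side: read the tiled row from column 10 down to 1 and exchange K with P (leave YO, K2TOG).
Row 8 as worked: P YO K2TOG P P K P P YO K2TOG
Counting 3 along the worked row gives K2TOG.

Stitch:
K2TOG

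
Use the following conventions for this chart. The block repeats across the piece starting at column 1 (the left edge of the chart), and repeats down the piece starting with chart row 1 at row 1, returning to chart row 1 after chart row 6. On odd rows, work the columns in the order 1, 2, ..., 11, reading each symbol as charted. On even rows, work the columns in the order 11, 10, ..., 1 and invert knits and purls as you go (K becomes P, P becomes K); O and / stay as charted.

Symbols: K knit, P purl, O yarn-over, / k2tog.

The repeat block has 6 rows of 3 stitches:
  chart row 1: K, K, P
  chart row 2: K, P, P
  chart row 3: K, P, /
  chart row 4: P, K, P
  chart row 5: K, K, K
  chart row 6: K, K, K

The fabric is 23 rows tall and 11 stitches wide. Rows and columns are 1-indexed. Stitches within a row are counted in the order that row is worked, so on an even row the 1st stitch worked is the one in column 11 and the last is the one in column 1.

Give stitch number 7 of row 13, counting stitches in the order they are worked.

Result:
K

Derivation:
Row 13 uses chart row ((13-1) mod 6)+1 = 1. Row 13 is odd, so RS.
Chart row 1 tiled across columns 1-11: K K P K K P K K P K K
RS: work column 1 to column 11, symbols as charted — the tiled row is the row as worked.
Counting 7 along the worked row gives K.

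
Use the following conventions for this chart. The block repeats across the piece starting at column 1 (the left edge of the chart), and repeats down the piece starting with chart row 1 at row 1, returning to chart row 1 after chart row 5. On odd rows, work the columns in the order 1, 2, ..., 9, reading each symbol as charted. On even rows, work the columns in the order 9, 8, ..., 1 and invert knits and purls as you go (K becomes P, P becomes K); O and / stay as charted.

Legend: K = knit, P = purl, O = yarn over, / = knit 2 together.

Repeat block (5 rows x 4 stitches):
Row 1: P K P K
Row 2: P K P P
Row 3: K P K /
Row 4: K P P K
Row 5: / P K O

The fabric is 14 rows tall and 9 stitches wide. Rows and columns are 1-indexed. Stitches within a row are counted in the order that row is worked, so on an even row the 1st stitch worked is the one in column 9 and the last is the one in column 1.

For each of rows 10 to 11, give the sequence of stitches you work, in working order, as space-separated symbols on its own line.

Row 10: chart row 5, WS - tiled (columns 1-9): / P K O / P K O /; work from column 9 back to 1 with K<->P swapped.
Row 11: chart row 1, RS - tile across columns 1-9 and work as-is.

Rows as worked:
/ O P K / O P K /
P K P K P K P K P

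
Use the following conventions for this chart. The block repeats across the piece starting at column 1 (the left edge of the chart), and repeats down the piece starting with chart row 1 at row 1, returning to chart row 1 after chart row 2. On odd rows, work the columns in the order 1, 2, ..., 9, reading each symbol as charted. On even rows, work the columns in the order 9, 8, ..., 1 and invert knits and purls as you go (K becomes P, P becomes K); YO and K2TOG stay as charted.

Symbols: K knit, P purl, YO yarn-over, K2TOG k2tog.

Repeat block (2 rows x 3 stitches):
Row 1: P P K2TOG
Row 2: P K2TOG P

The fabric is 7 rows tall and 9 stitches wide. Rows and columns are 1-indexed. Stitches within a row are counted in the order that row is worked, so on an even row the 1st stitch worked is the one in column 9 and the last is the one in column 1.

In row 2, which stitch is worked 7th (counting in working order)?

For row 2: chart row = ((2-1) mod 2) + 1 = 2; this is a WS (even) row.
Chart row 2 tiled across columns 1-9: P K2TOG P P K2TOG P P K2TOG P
WS: work from column 9 back to column 1 (reverse the tiled row), swapping K<->P (YO and K2TOG unchanged).
Row 2 as worked: K K2TOG K K K2TOG K K K2TOG K
Counting 7 along the worked row gives K.

Result:
K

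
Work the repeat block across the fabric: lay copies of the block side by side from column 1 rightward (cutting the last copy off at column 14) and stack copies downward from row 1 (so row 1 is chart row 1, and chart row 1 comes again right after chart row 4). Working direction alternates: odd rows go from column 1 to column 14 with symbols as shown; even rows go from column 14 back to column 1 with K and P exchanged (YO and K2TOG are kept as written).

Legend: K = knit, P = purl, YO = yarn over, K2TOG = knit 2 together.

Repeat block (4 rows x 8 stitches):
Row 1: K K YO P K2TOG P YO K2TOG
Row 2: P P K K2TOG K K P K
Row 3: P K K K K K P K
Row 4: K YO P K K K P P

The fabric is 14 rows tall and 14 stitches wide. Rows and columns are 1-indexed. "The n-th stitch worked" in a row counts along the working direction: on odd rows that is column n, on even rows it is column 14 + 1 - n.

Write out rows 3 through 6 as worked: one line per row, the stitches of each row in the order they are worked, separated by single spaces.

Row 3: chart row 3, RS - tile across columns 1-14 and work as-is.
Row 4: chart row 4, WS - tiled (columns 1-14): K YO P K K K P P K YO P K K K; work from column 14 back to 1 with K<->P swapped.
Row 5: chart row 1, RS - tile across columns 1-14 and work as-is.
Row 6: chart row 2, WS - tiled (columns 1-14): P P K K2TOG K K P K P P K K2TOG K K; work from column 14 back to 1 with K<->P swapped.

Rows as worked:
P K K K K K P K P K K K K K
P P P K YO P K K P P P K YO P
K K YO P K2TOG P YO K2TOG K K YO P K2TOG P
P P K2TOG P K K P K P P K2TOG P K K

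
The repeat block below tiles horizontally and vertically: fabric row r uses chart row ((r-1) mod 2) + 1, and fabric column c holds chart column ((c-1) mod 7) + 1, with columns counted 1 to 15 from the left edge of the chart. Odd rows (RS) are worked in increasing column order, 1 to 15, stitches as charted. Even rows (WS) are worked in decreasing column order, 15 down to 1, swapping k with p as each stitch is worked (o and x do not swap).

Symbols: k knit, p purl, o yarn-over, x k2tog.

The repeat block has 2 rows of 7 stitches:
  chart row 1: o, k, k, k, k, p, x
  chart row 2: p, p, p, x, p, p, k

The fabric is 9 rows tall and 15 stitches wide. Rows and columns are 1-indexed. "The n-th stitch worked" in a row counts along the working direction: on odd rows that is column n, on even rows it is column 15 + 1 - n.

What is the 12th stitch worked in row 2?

For row 2: chart row = ((2-1) mod 2) + 1 = 2; this is a WS (even) row.
Chart row 2 tiled across columns 1-15: p p p x p p k p p p x p p k p
WS: work from column 15 back to column 1 (reverse the tiled row), swapping k<->p (o and x unchanged).
Row 2 as worked: k p k k x k k k p k k x k k k
The 12th stitch worked is x.

== STITCH ==
x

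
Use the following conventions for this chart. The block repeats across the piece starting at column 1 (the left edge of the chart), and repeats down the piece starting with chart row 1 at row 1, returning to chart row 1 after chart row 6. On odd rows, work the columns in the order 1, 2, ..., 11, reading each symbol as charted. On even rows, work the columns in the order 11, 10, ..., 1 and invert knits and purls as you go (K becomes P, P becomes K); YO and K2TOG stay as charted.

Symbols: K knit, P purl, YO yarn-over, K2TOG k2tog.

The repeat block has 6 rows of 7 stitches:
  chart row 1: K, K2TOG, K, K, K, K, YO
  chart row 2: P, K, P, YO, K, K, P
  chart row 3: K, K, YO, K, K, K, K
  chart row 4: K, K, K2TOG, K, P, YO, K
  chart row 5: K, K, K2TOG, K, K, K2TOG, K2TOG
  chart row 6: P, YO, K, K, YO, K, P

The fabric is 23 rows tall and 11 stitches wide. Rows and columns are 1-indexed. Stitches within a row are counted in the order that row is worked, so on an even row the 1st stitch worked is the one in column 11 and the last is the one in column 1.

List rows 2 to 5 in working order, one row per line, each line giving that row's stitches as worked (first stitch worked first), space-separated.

Row 2: chart row 2, WS - tiled (columns 1-11): P K P YO K K P P K P YO; work from column 11 back to 1 with K<->P swapped.
Row 3: chart row 3, RS - tile across columns 1-11 and work as-is.
Row 4: chart row 4, WS - tiled (columns 1-11): K K K2TOG K P YO K K K K2TOG K; work from column 11 back to 1 with K<->P swapped.
Row 5: chart row 5, RS - tile across columns 1-11 and work as-is.

== ROWS AS WORKED ==
YO K P K K P P YO K P K
K K YO K K K K K K YO K
P K2TOG P P P YO K P K2TOG P P
K K K2TOG K K K2TOG K2TOG K K K2TOG K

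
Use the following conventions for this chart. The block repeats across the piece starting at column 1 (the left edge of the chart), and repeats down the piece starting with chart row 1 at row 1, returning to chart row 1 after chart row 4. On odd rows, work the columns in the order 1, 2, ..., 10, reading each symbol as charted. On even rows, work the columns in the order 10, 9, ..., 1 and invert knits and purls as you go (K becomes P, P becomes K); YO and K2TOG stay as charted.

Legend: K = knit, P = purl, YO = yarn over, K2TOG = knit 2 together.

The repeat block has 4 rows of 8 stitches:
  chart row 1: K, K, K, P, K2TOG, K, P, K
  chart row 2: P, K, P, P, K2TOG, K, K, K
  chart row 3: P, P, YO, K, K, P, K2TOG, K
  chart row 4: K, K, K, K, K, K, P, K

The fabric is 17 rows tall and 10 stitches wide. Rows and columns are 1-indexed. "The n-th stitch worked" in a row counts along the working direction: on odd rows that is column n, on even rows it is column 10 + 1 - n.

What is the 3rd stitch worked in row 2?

For row 2: chart row = ((2-1) mod 4) + 1 = 2; this is a WS (even) row.
Chart row 2 tiled across columns 1-10: P K P P K2TOG K K K P K
WS: work from column 10 back to column 1 (reverse the tiled row), swapping K<->P (YO and K2TOG unchanged).
Row 2 as worked: P K P P P K2TOG K K P K
Counting 3 along the worked row gives P.

== STITCH ==
P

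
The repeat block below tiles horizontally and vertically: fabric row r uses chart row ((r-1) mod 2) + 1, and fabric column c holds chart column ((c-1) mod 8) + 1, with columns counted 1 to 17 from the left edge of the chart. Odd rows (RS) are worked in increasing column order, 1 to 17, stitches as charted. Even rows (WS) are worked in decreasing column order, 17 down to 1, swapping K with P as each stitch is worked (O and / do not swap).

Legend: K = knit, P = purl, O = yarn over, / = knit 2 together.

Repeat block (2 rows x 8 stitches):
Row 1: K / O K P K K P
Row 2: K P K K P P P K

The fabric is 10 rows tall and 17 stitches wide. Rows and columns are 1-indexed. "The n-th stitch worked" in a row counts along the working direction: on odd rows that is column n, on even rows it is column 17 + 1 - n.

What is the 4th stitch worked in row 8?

== STITCH ==
K

Derivation:
For row 8: chart row = ((8-1) mod 2) + 1 = 2; this is a WS (even) row.
Chart row 2 tiled across columns 1-17: K P K K P P P K K P K K P P P K K
Wrong side: read the tiled row from column 17 down to 1 and exchange K with P (leave O, /).
Row 8 as worked: P P K K K P P K P P K K K P P K P
Counting 4 along the worked row gives K.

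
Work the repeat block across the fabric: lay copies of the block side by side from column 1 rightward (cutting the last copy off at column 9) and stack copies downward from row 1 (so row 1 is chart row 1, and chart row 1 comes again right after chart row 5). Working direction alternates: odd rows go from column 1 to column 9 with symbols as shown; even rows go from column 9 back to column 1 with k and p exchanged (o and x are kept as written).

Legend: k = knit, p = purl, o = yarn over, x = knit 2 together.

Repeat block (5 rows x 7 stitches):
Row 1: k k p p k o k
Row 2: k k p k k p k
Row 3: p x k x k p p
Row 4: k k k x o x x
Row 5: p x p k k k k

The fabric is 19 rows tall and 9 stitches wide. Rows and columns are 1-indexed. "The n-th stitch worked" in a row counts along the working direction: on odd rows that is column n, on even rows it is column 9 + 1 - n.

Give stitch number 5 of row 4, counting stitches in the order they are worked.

== STITCH ==
o

Derivation:
Row 4: (4-1) mod 5 = 3, so use chart row 4. Even row -> WS.
Chart row 4 tiled across columns 1-9: k k k x o x x k k
WS: work from column 9 back to column 1 (reverse the tiled row), swapping k<->p (o and x unchanged).
Row 4 as worked: p p x x o x p p p
The 5th stitch worked is o.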